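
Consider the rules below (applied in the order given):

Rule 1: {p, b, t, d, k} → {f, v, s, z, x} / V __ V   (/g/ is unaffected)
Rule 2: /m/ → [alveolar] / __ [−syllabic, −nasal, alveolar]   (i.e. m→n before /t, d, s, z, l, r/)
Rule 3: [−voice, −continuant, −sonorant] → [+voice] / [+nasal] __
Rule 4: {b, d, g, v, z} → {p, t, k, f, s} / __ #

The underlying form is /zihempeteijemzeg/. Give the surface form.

zihembeseijenzek

Rule 1 (intervocalic spirantization): /t/ is a stop between vowels /e/ and /e/, so it spirantizes to the fricative [s]. /zihempeteijemzeg/ → zihempeseijemzeg.
Rule 2 (nasal place assimilation): /m/ precedes the alveolar consonant /z/, so it assimilates in place to [n]. /zihempeseijemzeg/ → zihempeseijenzeg.
Rule 3 (post-nasal voicing): /p/ is a voiceless stop immediately after the nasal /m/, so it voices to [b]. /zihempeseijenzeg/ → zihembeseijenzeg.
Rule 4 (final devoicing): /g/ is a voiced obstruent in word-final position, so it devoices to [k]. /zihembeseijenzeg/ → zihembeseijenzek.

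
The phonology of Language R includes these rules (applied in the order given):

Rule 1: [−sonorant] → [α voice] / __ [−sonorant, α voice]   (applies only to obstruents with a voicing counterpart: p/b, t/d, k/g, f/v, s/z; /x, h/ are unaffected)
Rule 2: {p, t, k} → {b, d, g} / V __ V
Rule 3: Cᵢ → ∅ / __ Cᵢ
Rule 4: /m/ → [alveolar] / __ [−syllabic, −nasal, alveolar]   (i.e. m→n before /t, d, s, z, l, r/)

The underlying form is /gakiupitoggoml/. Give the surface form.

gagiubidogonl

Rule 1 (regressive voicing assimilation): no segment meets the environment; /gakiupitoggoml/ is unchanged.
Rule 2 (intervocalic voicing): /k/ is a voiceless stop between vowels /a/ and /i/, so it voices to [g]. /p/ is a voiceless stop between vowels /u/ and /i/, so it voices to [b]. /t/ is a voiceless stop between vowels /i/ and /o/, so it voices to [d]. /gakiupitoggoml/ → gagiubidoggoml.
Rule 3 (degemination): /gg/ is a geminate; the first /g/ deletes. /gagiubidoggoml/ → gagiubidogoml.
Rule 4 (nasal place assimilation): /m/ precedes the alveolar consonant /l/, so it assimilates in place to [n]. /gagiubidogoml/ → gagiubidogonl.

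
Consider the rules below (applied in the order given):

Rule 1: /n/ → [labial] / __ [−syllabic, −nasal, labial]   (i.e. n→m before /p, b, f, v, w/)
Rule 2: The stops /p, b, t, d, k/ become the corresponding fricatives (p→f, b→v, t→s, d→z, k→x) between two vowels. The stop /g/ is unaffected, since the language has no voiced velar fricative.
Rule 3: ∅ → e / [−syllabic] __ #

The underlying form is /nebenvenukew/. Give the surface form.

nevemvenuxewe

Rule 1 (nasal place assimilation): /n/ precedes the labial consonant /v/, so it assimilates in place to [m]. /nebenvenukew/ → nebemvenukew.
Rule 2 (intervocalic spirantization): /b/ is a stop between vowels /e/ and /e/, so it spirantizes to the fricative [v]. /k/ is a stop between vowels /u/ and /e/, so it spirantizes to the fricative [x]. /nebemvenukew/ → nevemvenuxew.
Rule 3 (final e-epenthesis): the form ends in the consonant /w/, so [e] is inserted word-finally. /nevemvenuxew/ → nevemvenuxewe.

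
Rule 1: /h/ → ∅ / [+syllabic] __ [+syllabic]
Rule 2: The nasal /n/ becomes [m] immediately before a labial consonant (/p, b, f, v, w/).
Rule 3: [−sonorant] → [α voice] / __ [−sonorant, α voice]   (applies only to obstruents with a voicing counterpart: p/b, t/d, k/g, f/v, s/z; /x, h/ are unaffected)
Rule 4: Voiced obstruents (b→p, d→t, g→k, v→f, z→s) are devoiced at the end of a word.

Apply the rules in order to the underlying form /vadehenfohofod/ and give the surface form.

vadeemfoofot

Rule 1 (intervocalic h-deletion): /h/ occurs between vowels /e/ and /e/, so it deletes. /h/ occurs between vowels /o/ and /o/, so it deletes. /vadehenfohofod/ → vadeenfoofod.
Rule 2 (nasal place assimilation): /n/ precedes the labial consonant /f/, so it assimilates in place to [m]. /vadeenfoofod/ → vadeemfoofod.
Rule 3 (regressive voicing assimilation): no segment meets the environment; /vadeemfoofod/ is unchanged.
Rule 4 (final devoicing): /d/ is a voiced obstruent in word-final position, so it devoices to [t]. /vadeemfoofod/ → vadeemfoofot.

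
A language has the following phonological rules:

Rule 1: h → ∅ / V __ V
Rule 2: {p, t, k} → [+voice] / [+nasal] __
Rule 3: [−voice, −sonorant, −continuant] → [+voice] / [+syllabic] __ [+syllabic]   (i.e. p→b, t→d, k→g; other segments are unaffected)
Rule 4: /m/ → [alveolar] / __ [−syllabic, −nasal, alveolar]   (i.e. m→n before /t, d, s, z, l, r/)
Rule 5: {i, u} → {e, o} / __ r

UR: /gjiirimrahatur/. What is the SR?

Rule 1 (intervocalic h-deletion): /h/ occurs between vowels /a/ and /a/, so it deletes. /gjiirimrahatur/ → gjiirimraatur.
Rule 2 (post-nasal voicing): no segment meets the environment; /gjiirimraatur/ is unchanged.
Rule 3 (intervocalic voicing): /t/ is a voiceless stop between vowels /a/ and /u/, so it voices to [d]. /gjiirimraatur/ → gjiirimraadur.
Rule 4 (nasal place assimilation): /m/ precedes the alveolar consonant /r/, so it assimilates in place to [n]. /gjiirimraadur/ → gjiirinraadur.
Rule 5 (pre-rhotic lowering): /i/ is a high vowel immediately before /r/, so it lowers to [e]. /u/ is a high vowel immediately before /r/, so it lowers to [o]. /gjiirinraadur/ → gjierinraador.

gjierinraador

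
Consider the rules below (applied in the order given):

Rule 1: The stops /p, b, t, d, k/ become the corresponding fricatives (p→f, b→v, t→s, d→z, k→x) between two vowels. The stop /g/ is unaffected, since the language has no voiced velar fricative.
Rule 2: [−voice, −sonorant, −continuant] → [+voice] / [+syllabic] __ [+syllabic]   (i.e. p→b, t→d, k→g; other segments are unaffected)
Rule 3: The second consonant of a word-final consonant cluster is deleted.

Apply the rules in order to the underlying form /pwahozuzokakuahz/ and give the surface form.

pwahozuzoxaxuah

Rule 1 (intervocalic spirantization): /k/ is a stop between vowels /o/ and /a/, so it spirantizes to the fricative [x]. /k/ is a stop between vowels /a/ and /u/, so it spirantizes to the fricative [x]. /pwahozuzokakuahz/ → pwahozuzoxaxuahz.
Rule 2 (intervocalic voicing): no segment meets the environment; /pwahozuzoxaxuahz/ is unchanged.
Rule 3 (final cluster simplification): /z/ is the second consonant of a word-final cluster /hz/, so it deletes. /pwahozuzoxaxuahz/ → pwahozuzoxaxuah.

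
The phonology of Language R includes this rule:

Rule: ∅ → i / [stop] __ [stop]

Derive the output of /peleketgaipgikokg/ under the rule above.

/t/ and /g/ form a stop–stop cluster, so [i] is inserted between them.
/p/ and /g/ form a stop–stop cluster, so [i] is inserted between them.
/k/ and /g/ form a stop–stop cluster, so [i] is inserted between them.
Surface form: [peleketigaipigikokig].

peleketigaipigikokig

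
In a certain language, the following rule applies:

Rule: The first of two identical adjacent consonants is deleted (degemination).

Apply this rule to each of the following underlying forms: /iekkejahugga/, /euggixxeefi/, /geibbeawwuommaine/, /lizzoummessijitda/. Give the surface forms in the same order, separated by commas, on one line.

iekejahuga, eugixeefi, geibeawuomaine, lizoumesijitda

/iekkejahugga/: /kk/ is a geminate; the first /k/ deletes. /gg/ is a geminate; the first /g/ deletes. → [iekejahuga].
/euggixxeefi/: /gg/ is a geminate; the first /g/ deletes. /xx/ is a geminate; the first /x/ deletes. → [eugixeefi].
/geibbeawwuommaine/: /bb/ is a geminate; the first /b/ deletes. /ww/ is a geminate; the first /w/ deletes. /mm/ is a geminate; the first /m/ deletes. → [geibeawuomaine].
/lizzoummessijitda/: /zz/ is a geminate; the first /z/ deletes. /mm/ is a geminate; the first /m/ deletes. /ss/ is a geminate; the first /s/ deletes. → [lizoumesijitda].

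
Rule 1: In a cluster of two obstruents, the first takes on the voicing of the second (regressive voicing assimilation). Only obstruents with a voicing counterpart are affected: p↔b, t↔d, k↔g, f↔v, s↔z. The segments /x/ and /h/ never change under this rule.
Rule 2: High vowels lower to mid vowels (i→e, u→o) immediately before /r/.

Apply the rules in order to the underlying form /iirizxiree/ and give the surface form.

Rule 1 (regressive voicing assimilation): /z/ precedes the voiceless obstruent /x/, so it devoices to [s] by assimilation. /iirizxiree/ → iirisxiree.
Rule 2 (pre-rhotic lowering): /i/ is a high vowel immediately before /r/, so it lowers to [e]. /i/ is a high vowel immediately before /r/, so it lowers to [e]. /iirisxiree/ → ierisxeree.

ierisxeree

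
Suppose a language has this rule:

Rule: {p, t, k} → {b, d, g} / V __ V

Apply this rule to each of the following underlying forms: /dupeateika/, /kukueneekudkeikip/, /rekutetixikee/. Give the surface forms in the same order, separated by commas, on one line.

dubeadeiga, kugueneegudkeigip, regudedixigee

/dupeateika/: /p/ is a voiceless stop between vowels /u/ and /e/, so it voices to [b]. /t/ is a voiceless stop between vowels /a/ and /e/, so it voices to [d]. /k/ is a voiceless stop between vowels /i/ and /a/, so it voices to [g]. → [dubeadeiga].
/kukueneekudkeikip/: /k/ is a voiceless stop between vowels /u/ and /u/, so it voices to [g]. /k/ is a voiceless stop between vowels /e/ and /u/, so it voices to [g]. /k/ is a voiceless stop between vowels /i/ and /i/, so it voices to [g]. → [kugueneegudkeigip].
/rekutetixikee/: /k/ is a voiceless stop between vowels /e/ and /u/, so it voices to [g]. /t/ is a voiceless stop between vowels /u/ and /e/, so it voices to [d]. /t/ is a voiceless stop between vowels /e/ and /i/, so it voices to [d]. /k/ is a voiceless stop between vowels /i/ and /e/, so it voices to [g]. → [regudedixigee].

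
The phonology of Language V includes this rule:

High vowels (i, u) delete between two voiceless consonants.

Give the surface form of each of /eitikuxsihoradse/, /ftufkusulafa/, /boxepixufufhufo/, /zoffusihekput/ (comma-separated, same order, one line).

/eitikuxsihoradse/: /i/ is a high vowel flanked by voiceless consonants /t/ and /k/, so it deletes. /u/ is a high vowel flanked by voiceless consonants /k/ and /x/, so it deletes. /i/ is a high vowel flanked by voiceless consonants /s/ and /h/, so it deletes. → [eitkxshoradse].
/ftufkusulafa/: /u/ is a high vowel flanked by voiceless consonants /t/ and /f/, so it deletes. /u/ is a high vowel flanked by voiceless consonants /k/ and /s/, so it deletes. → [ftfksulafa].
/boxepixufufhufo/: /i/ is a high vowel flanked by voiceless consonants /p/ and /x/, so it deletes. /u/ is a high vowel flanked by voiceless consonants /x/ and /f/, so it deletes. /u/ is a high vowel flanked by voiceless consonants /f/ and /f/, so it deletes. /u/ is a high vowel flanked by voiceless consonants /h/ and /f/, so it deletes. → [boxepxffhfo].
/zoffusihekput/: /u/ is a high vowel flanked by voiceless consonants /f/ and /s/, so it deletes. /i/ is a high vowel flanked by voiceless consonants /s/ and /h/, so it deletes. /u/ is a high vowel flanked by voiceless consonants /p/ and /t/, so it deletes. → [zoffshekpt].

eitkxshoradse, ftfksulafa, boxepxffhfo, zoffshekpt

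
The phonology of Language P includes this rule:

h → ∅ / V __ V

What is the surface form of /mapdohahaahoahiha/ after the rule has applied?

mapdoaaaoaia

/h/ occurs between vowels /o/ and /a/, so it deletes.
/h/ occurs between vowels /a/ and /a/, so it deletes.
/h/ occurs between vowels /a/ and /o/, so it deletes.
/h/ occurs between vowels /a/ and /i/, so it deletes.
/h/ occurs between vowels /i/ and /a/, so it deletes.
Surface form: [mapdoaaaoaia].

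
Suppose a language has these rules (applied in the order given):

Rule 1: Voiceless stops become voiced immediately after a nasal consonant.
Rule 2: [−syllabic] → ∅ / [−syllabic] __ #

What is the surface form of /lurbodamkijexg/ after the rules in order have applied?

lurbodamgijex

Rule 1 (post-nasal voicing): /k/ is a voiceless stop immediately after the nasal /m/, so it voices to [g]. /lurbodamkijexg/ → lurbodamgijexg.
Rule 2 (final cluster simplification): /g/ is the second consonant of a word-final cluster /xg/, so it deletes. /lurbodamgijexg/ → lurbodamgijex.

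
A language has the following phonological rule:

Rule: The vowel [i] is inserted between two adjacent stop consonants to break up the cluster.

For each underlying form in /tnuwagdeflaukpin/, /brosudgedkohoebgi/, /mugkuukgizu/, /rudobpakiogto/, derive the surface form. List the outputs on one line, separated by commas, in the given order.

tnuwagideflaukipin, brosudigedikohoebigi, mugikuukigizu, rudobipakiogito

/tnuwagdeflaukpin/: /g/ and /d/ form a stop–stop cluster, so [i] is inserted between them. /k/ and /p/ form a stop–stop cluster, so [i] is inserted between them. → [tnuwagideflaukipin].
/brosudgedkohoebgi/: /d/ and /g/ form a stop–stop cluster, so [i] is inserted between them. /d/ and /k/ form a stop–stop cluster, so [i] is inserted between them. /b/ and /g/ form a stop–stop cluster, so [i] is inserted between them. → [brosudigedikohoebigi].
/mugkuukgizu/: /g/ and /k/ form a stop–stop cluster, so [i] is inserted between them. /k/ and /g/ form a stop–stop cluster, so [i] is inserted between them. → [mugikuukigizu].
/rudobpakiogto/: /b/ and /p/ form a stop–stop cluster, so [i] is inserted between them. /g/ and /t/ form a stop–stop cluster, so [i] is inserted between them. → [rudobipakiogito].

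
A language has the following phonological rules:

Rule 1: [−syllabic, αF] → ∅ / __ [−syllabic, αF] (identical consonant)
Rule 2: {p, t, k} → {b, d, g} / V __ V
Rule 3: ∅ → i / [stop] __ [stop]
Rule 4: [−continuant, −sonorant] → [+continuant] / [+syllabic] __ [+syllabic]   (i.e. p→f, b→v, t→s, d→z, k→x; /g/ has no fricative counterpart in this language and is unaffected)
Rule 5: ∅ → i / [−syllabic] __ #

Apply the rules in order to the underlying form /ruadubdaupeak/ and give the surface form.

ruazuvizauveaki

Rule 1 (degemination): no segment meets the environment; /ruadubdaupeak/ is unchanged.
Rule 2 (intervocalic voicing): /p/ is a voiceless stop between vowels /u/ and /e/, so it voices to [b]. /ruadubdaupeak/ → ruadubdaubeak.
Rule 3 (stop-cluster i-epenthesis): /b/ and /d/ form a stop–stop cluster, so [i] is inserted between them. /ruadubdaubeak/ → ruadubidaubeak.
Rule 4 (intervocalic spirantization): /d/ is a stop between vowels /a/ and /u/, so it spirantizes to the fricative [z]. /b/ is a stop between vowels /u/ and /i/, so it spirantizes to the fricative [v]. /d/ is a stop between vowels /i/ and /a/, so it spirantizes to the fricative [z]. /b/ is a stop between vowels /u/ and /e/, so it spirantizes to the fricative [v]. /ruadubidaubeak/ → ruazuvizauveak.
Rule 5 (final i-epenthesis): the form ends in the consonant /k/, so [i] is inserted word-finally. /ruazuvizauveak/ → ruazuvizauveaki.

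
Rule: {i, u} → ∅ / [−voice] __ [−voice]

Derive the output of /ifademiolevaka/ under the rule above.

No segment of /ifademiolevaka/ meets the structural description of the rule, so the form surfaces unchanged.

ifademiolevaka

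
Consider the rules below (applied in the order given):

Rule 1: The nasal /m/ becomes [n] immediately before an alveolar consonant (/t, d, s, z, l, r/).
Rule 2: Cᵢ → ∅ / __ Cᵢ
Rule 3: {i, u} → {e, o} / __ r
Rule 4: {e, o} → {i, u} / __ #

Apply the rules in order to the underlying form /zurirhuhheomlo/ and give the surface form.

Rule 1 (nasal place assimilation): /m/ precedes the alveolar consonant /l/, so it assimilates in place to [n]. /zurirhuhheomlo/ → zurirhuhheonlo.
Rule 2 (degemination): /hh/ is a geminate; the first /h/ deletes. /zurirhuhheonlo/ → zurirhuheonlo.
Rule 3 (pre-rhotic lowering): /u/ is a high vowel immediately before /r/, so it lowers to [o]. /i/ is a high vowel immediately before /r/, so it lowers to [e]. /zurirhuheonlo/ → zorerhuheonlo.
Rule 4 (final vowel raising): /o/ is a mid vowel in word-final position, so it raises to [u]. /zorerhuheonlo/ → zorerhuheonlu.

zorerhuheonlu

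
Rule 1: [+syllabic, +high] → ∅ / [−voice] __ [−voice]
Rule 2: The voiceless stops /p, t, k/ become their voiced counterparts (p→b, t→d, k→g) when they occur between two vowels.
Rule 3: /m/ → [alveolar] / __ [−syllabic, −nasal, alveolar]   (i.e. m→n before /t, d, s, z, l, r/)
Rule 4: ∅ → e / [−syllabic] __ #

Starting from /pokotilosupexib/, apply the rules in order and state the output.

pogodilospexibe

Rule 1 (high vowel syncope): /u/ is a high vowel flanked by voiceless consonants /s/ and /p/, so it deletes. /pokotilosupexib/ → pokotilospexib.
Rule 2 (intervocalic voicing): /k/ is a voiceless stop between vowels /o/ and /o/, so it voices to [g]. /t/ is a voiceless stop between vowels /o/ and /i/, so it voices to [d]. /pokotilospexib/ → pogodilospexib.
Rule 3 (nasal place assimilation): no segment meets the environment; /pogodilospexib/ is unchanged.
Rule 4 (final e-epenthesis): the form ends in the consonant /b/, so [e] is inserted word-finally. /pogodilospexib/ → pogodilospexibe.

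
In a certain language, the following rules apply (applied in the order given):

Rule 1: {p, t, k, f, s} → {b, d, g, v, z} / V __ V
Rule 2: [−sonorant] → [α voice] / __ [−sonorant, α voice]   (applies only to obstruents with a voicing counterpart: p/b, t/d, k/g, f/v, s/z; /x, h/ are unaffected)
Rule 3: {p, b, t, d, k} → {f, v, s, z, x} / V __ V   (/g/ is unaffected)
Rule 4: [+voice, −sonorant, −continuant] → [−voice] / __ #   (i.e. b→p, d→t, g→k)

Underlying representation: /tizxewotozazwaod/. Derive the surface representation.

Rule 1 (intervocalic voicing): /t/ is a voiceless obstruent between vowels /o/ and /o/, so it voices to [d]. /tizxewotozazwaod/ → tizxewodozazwaod.
Rule 2 (regressive voicing assimilation): /z/ precedes the voiceless obstruent /x/, so it devoices to [s] by assimilation. /tizxewodozazwaod/ → tisxewodozazwaod.
Rule 3 (intervocalic spirantization): /d/ is a stop between vowels /o/ and /o/, so it spirantizes to the fricative [z]. /tisxewodozazwaod/ → tisxewozozazwaod.
Rule 4 (final devoicing): /d/ is a voiced stop in word-final position, so it devoices to [t]. /tisxewozozazwaod/ → tisxewozozazwaot.

tisxewozozazwaot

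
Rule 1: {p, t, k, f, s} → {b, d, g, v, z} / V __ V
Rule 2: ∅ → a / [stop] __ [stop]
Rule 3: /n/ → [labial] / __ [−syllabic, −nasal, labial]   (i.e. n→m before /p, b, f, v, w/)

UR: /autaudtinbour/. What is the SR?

Rule 1 (intervocalic voicing): /t/ is a voiceless obstruent between vowels /u/ and /a/, so it voices to [d]. /autaudtinbour/ → audaudtinbour.
Rule 2 (stop-cluster a-epenthesis): /d/ and /t/ form a stop–stop cluster, so [a] is inserted between them. /audaudtinbour/ → audaudatinbour.
Rule 3 (nasal place assimilation): /n/ precedes the labial consonant /b/, so it assimilates in place to [m]. /audaudatinbour/ → audaudatimbour.

audaudatimbour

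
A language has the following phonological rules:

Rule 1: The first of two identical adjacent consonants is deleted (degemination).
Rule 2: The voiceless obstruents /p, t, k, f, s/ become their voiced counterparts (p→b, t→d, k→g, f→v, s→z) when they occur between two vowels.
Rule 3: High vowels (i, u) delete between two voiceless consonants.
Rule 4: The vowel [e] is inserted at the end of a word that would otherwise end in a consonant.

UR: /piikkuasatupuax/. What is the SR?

piiguazadubuaxe

Rule 1 (degemination): /kk/ is a geminate; the first /k/ deletes. /piikkuasatupuax/ → piikuasatupuax.
Rule 2 (intervocalic voicing): /k/ is a voiceless obstruent between vowels /i/ and /u/, so it voices to [g]. /s/ is a voiceless obstruent between vowels /a/ and /a/, so it voices to [z]. /t/ is a voiceless obstruent between vowels /a/ and /u/, so it voices to [d]. /p/ is a voiceless obstruent between vowels /u/ and /u/, so it voices to [b]. /piikuasatupuax/ → piiguazadubuax.
Rule 3 (high vowel syncope): no segment meets the environment; /piiguazadubuax/ is unchanged.
Rule 4 (final e-epenthesis): the form ends in the consonant /x/, so [e] is inserted word-finally. /piiguazadubuax/ → piiguazadubuaxe.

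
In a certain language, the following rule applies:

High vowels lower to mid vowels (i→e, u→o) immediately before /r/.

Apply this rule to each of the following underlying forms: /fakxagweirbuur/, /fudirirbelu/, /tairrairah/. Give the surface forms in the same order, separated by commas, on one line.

/fakxagweirbuur/: /i/ is a high vowel immediately before /r/, so it lowers to [e]. /u/ is a high vowel immediately before /r/, so it lowers to [o]. → [fakxagweerbuor].
/fudirirbelu/: /i/ is a high vowel immediately before /r/, so it lowers to [e]. /i/ is a high vowel immediately before /r/, so it lowers to [e]. → [fudererbelu].
/tairrairah/: /i/ is a high vowel immediately before /r/, so it lowers to [e]. /i/ is a high vowel immediately before /r/, so it lowers to [e]. → [taerraerah].

fakxagweerbuor, fudererbelu, taerraerah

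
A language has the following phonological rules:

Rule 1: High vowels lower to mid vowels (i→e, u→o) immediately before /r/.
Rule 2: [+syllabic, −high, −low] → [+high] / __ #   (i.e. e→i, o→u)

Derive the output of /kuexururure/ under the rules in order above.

Rule 1 (pre-rhotic lowering): /u/ is a high vowel immediately before /r/, so it lowers to [o]. /u/ is a high vowel immediately before /r/, so it lowers to [o]. /u/ is a high vowel immediately before /r/, so it lowers to [o]. /kuexururure/ → kuexororore.
Rule 2 (final vowel raising): /e/ is a mid vowel in word-final position, so it raises to [i]. /kuexororore/ → kuexororori.

kuexororori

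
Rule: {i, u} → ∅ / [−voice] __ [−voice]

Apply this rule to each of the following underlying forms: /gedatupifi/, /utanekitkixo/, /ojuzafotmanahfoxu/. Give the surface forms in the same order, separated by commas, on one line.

/gedatupifi/: /u/ is a high vowel flanked by voiceless consonants /t/ and /p/, so it deletes. /i/ is a high vowel flanked by voiceless consonants /p/ and /f/, so it deletes. → [gedatpfi].
/utanekitkixo/: /i/ is a high vowel flanked by voiceless consonants /k/ and /t/, so it deletes. /i/ is a high vowel flanked by voiceless consonants /k/ and /x/, so it deletes. → [utanektkxo].
/ojuzafotmanahfoxu/: the rule's environment is not met; surfaces unchanged as [ojuzafotmanahfoxu].

gedatpfi, utanektkxo, ojuzafotmanahfoxu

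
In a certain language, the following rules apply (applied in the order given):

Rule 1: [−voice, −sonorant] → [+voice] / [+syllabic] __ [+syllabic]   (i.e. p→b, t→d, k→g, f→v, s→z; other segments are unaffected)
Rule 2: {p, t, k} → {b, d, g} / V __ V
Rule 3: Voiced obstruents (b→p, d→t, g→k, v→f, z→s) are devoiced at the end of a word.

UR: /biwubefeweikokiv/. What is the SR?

Rule 1 (intervocalic voicing): /f/ is a voiceless obstruent between vowels /e/ and /e/, so it voices to [v]. /k/ is a voiceless obstruent between vowels /i/ and /o/, so it voices to [g]. /k/ is a voiceless obstruent between vowels /o/ and /i/, so it voices to [g]. /biwubefeweikokiv/ → biwubeveweigogiv.
Rule 2 (intervocalic voicing): no segment meets the environment; /biwubeveweigogiv/ is unchanged.
Rule 3 (final devoicing): /v/ is a voiced obstruent in word-final position, so it devoices to [f]. /biwubeveweigogiv/ → biwubeveweigogif.

biwubeveweigogif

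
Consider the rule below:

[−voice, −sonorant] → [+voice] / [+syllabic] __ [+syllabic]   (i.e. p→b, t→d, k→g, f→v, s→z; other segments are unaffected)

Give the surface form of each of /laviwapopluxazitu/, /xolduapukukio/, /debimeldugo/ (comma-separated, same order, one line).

laviwabopluxazidu, xolduabugugio, debimeldugo

/laviwapopluxazitu/: /p/ is a voiceless obstruent between vowels /a/ and /o/, so it voices to [b]. /t/ is a voiceless obstruent between vowels /i/ and /u/, so it voices to [d]. → [laviwabopluxazidu].
/xolduapukukio/: /p/ is a voiceless obstruent between vowels /a/ and /u/, so it voices to [b]. /k/ is a voiceless obstruent between vowels /u/ and /u/, so it voices to [g]. /k/ is a voiceless obstruent between vowels /u/ and /i/, so it voices to [g]. → [xolduabugugio].
/debimeldugo/: the rule's environment is not met; surfaces unchanged as [debimeldugo].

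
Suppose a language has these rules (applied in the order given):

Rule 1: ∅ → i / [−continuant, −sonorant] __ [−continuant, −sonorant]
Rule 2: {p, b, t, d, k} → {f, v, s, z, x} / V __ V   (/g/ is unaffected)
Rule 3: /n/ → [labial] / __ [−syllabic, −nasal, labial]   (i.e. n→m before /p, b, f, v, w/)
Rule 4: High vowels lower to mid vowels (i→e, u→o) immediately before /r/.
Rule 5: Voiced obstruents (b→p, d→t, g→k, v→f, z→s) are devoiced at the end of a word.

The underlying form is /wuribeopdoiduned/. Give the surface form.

Rule 1 (stop-cluster i-epenthesis): /p/ and /d/ form a stop–stop cluster, so [i] is inserted between them. /wuribeopdoiduned/ → wuribeopidoiduned.
Rule 2 (intervocalic spirantization): /b/ is a stop between vowels /i/ and /e/, so it spirantizes to the fricative [v]. /p/ is a stop between vowels /o/ and /i/, so it spirantizes to the fricative [f]. /d/ is a stop between vowels /i/ and /o/, so it spirantizes to the fricative [z]. /d/ is a stop between vowels /i/ and /u/, so it spirantizes to the fricative [z]. /wuribeopidoiduned/ → wuriveofizoizuned.
Rule 3 (nasal place assimilation): no segment meets the environment; /wuriveofizoizuned/ is unchanged.
Rule 4 (pre-rhotic lowering): /u/ is a high vowel immediately before /r/, so it lowers to [o]. /wuriveofizoizuned/ → woriveofizoizuned.
Rule 5 (final devoicing): /d/ is a voiced obstruent in word-final position, so it devoices to [t]. /woriveofizoizuned/ → woriveofizoizunet.

woriveofizoizunet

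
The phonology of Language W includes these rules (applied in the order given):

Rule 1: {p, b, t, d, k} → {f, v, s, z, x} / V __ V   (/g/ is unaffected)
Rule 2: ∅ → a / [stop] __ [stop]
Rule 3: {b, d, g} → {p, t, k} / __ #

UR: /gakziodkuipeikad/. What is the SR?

gakziodakuifeixat

Rule 1 (intervocalic spirantization): /p/ is a stop between vowels /i/ and /e/, so it spirantizes to the fricative [f]. /k/ is a stop between vowels /i/ and /a/, so it spirantizes to the fricative [x]. /gakziodkuipeikad/ → gakziodkuifeixad.
Rule 2 (stop-cluster a-epenthesis): /d/ and /k/ form a stop–stop cluster, so [a] is inserted between them. /gakziodkuifeixad/ → gakziodakuifeixad.
Rule 3 (final devoicing): /d/ is a voiced stop in word-final position, so it devoices to [t]. /gakziodakuifeixad/ → gakziodakuifeixat.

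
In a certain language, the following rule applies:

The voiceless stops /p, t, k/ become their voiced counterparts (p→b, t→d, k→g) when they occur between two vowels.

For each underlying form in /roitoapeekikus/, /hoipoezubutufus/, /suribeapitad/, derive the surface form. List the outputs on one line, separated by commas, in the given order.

roidoabeegigus, hoiboezubudufus, suribeabidad

/roitoapeekikus/: /t/ is a voiceless stop between vowels /i/ and /o/, so it voices to [d]. /p/ is a voiceless stop between vowels /a/ and /e/, so it voices to [b]. /k/ is a voiceless stop between vowels /e/ and /i/, so it voices to [g]. /k/ is a voiceless stop between vowels /i/ and /u/, so it voices to [g]. → [roidoabeegigus].
/hoipoezubutufus/: /p/ is a voiceless stop between vowels /i/ and /o/, so it voices to [b]. /t/ is a voiceless stop between vowels /u/ and /u/, so it voices to [d]. → [hoiboezubudufus].
/suribeapitad/: /p/ is a voiceless stop between vowels /a/ and /i/, so it voices to [b]. /t/ is a voiceless stop between vowels /i/ and /a/, so it voices to [d]. → [suribeabidad].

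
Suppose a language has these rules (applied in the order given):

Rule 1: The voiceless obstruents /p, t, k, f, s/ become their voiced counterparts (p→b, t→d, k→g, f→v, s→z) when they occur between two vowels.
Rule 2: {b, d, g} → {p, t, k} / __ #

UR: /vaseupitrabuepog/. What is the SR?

Rule 1 (intervocalic voicing): /s/ is a voiceless obstruent between vowels /a/ and /e/, so it voices to [z]. /p/ is a voiceless obstruent between vowels /u/ and /i/, so it voices to [b]. /p/ is a voiceless obstruent between vowels /e/ and /o/, so it voices to [b]. /vaseupitrabuepog/ → vazeubitrabuebog.
Rule 2 (final devoicing): /g/ is a voiced stop in word-final position, so it devoices to [k]. /vazeubitrabuebog/ → vazeubitrabuebok.

vazeubitrabuebok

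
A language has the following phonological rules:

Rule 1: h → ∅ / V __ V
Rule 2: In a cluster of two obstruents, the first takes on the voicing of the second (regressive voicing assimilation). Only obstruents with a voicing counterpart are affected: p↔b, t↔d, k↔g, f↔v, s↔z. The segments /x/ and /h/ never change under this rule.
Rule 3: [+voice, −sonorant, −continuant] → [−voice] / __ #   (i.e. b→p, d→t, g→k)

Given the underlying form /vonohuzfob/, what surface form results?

Rule 1 (intervocalic h-deletion): /h/ occurs between vowels /o/ and /u/, so it deletes. /vonohuzfob/ → vonouzfob.
Rule 2 (regressive voicing assimilation): /z/ precedes the voiceless obstruent /f/, so it devoices to [s] by assimilation. /vonouzfob/ → vonousfob.
Rule 3 (final devoicing): /b/ is a voiced stop in word-final position, so it devoices to [p]. /vonousfob/ → vonousfop.

vonousfop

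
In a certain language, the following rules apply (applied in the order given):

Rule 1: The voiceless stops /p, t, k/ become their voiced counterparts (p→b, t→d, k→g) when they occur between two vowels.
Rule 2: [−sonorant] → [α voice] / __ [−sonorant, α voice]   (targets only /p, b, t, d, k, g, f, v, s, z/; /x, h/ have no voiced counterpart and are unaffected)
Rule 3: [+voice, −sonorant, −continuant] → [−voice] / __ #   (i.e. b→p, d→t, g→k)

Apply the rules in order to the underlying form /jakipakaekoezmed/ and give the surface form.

jagibagaegoezmet

Rule 1 (intervocalic voicing): /k/ is a voiceless stop between vowels /a/ and /i/, so it voices to [g]. /p/ is a voiceless stop between vowels /i/ and /a/, so it voices to [b]. /k/ is a voiceless stop between vowels /a/ and /a/, so it voices to [g]. /k/ is a voiceless stop between vowels /e/ and /o/, so it voices to [g]. /jakipakaekoezmed/ → jagibagaegoezmed.
Rule 2 (regressive voicing assimilation): no segment meets the environment; /jagibagaegoezmed/ is unchanged.
Rule 3 (final devoicing): /d/ is a voiced stop in word-final position, so it devoices to [t]. /jagibagaegoezmed/ → jagibagaegoezmet.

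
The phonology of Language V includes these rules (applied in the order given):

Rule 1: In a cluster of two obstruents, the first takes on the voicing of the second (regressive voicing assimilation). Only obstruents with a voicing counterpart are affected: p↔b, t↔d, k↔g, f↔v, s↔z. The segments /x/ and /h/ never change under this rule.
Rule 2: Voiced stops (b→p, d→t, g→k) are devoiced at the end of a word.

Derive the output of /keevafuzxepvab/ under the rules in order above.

Rule 1 (regressive voicing assimilation): /z/ precedes the voiceless obstruent /x/, so it devoices to [s] by assimilation. /p/ precedes the voiced obstruent /v/, so it voices to [b] by assimilation. /keevafuzxepvab/ → keevafusxebvab.
Rule 2 (final devoicing): /b/ is a voiced stop in word-final position, so it devoices to [p]. /keevafusxebvab/ → keevafusxebvap.

keevafusxebvap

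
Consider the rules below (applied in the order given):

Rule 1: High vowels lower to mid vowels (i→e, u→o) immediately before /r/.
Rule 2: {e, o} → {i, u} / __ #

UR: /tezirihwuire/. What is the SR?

Rule 1 (pre-rhotic lowering): /i/ is a high vowel immediately before /r/, so it lowers to [e]. /i/ is a high vowel immediately before /r/, so it lowers to [e]. /tezirihwuire/ → tezerihwuere.
Rule 2 (final vowel raising): /e/ is a mid vowel in word-final position, so it raises to [i]. /tezerihwuere/ → tezerihwueri.

tezerihwueri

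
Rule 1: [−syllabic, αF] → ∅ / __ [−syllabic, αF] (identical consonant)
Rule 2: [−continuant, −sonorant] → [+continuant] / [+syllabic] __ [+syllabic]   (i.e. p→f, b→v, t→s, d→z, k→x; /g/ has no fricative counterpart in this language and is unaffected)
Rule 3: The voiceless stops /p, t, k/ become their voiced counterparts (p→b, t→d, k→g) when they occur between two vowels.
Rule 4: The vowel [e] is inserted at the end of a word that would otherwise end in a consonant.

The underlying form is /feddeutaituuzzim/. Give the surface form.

Rule 1 (degemination): /dd/ is a geminate; the first /d/ deletes. /zz/ is a geminate; the first /z/ deletes. /feddeutaituuzzim/ → fedeutaituuzim.
Rule 2 (intervocalic spirantization): /d/ is a stop between vowels /e/ and /e/, so it spirantizes to the fricative [z]. /t/ is a stop between vowels /u/ and /a/, so it spirantizes to the fricative [s]. /t/ is a stop between vowels /i/ and /u/, so it spirantizes to the fricative [s]. /fedeutaituuzim/ → fezeusaisuuzim.
Rule 3 (intervocalic voicing): no segment meets the environment; /fezeusaisuuzim/ is unchanged.
Rule 4 (final e-epenthesis): the form ends in the consonant /m/, so [e] is inserted word-finally. /fezeusaisuuzim/ → fezeusaisuuzime.

fezeusaisuuzime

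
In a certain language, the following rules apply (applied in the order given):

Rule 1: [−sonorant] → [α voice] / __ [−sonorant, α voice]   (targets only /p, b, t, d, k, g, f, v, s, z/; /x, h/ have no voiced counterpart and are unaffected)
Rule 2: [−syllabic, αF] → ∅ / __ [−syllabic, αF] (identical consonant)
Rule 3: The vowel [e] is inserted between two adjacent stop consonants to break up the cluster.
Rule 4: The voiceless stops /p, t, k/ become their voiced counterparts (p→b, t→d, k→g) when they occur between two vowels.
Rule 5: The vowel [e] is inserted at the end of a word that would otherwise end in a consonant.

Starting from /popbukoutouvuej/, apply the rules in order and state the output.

pobugoudouvueje

Rule 1 (regressive voicing assimilation): /p/ precedes the voiced obstruent /b/, so it voices to [b] by assimilation. /popbukoutouvuej/ → pobbukoutouvuej.
Rule 2 (degemination): /bb/ is a geminate; the first /b/ deletes. /pobbukoutouvuej/ → pobukoutouvuej.
Rule 3 (stop-cluster e-epenthesis): no segment meets the environment; /pobukoutouvuej/ is unchanged.
Rule 4 (intervocalic voicing): /k/ is a voiceless stop between vowels /u/ and /o/, so it voices to [g]. /t/ is a voiceless stop between vowels /u/ and /o/, so it voices to [d]. /pobukoutouvuej/ → pobugoudouvuej.
Rule 5 (final e-epenthesis): the form ends in the consonant /j/, so [e] is inserted word-finally. /pobugoudouvuej/ → pobugoudouvueje.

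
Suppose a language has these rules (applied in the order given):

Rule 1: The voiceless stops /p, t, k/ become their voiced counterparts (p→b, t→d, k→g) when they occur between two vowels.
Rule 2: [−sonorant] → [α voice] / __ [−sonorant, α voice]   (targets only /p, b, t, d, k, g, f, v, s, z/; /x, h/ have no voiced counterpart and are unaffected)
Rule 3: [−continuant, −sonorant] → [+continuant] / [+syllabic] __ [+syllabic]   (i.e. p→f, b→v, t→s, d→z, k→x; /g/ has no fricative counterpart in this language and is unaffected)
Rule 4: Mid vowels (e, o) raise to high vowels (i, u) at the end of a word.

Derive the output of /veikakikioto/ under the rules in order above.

Rule 1 (intervocalic voicing): /k/ is a voiceless stop between vowels /i/ and /a/, so it voices to [g]. /k/ is a voiceless stop between vowels /a/ and /i/, so it voices to [g]. /k/ is a voiceless stop between vowels /i/ and /i/, so it voices to [g]. /t/ is a voiceless stop between vowels /o/ and /o/, so it voices to [d]. /veikakikioto/ → veigagigiodo.
Rule 2 (regressive voicing assimilation): no segment meets the environment; /veigagigiodo/ is unchanged.
Rule 3 (intervocalic spirantization): /d/ is a stop between vowels /o/ and /o/, so it spirantizes to the fricative [z]. /veigagigiodo/ → veigagigiozo.
Rule 4 (final vowel raising): /o/ is a mid vowel in word-final position, so it raises to [u]. /veigagigiozo/ → veigagigiozu.

veigagigiozu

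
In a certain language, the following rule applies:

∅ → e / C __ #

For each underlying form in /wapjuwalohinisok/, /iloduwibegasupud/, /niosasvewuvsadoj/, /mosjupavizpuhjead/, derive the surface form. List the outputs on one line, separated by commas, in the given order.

/wapjuwalohinisok/: the form ends in the consonant /k/, so [e] is inserted word-finally. → [wapjuwalohinisoke].
/iloduwibegasupud/: the form ends in the consonant /d/, so [e] is inserted word-finally. → [iloduwibegasupude].
/niosasvewuvsadoj/: the form ends in the consonant /j/, so [e] is inserted word-finally. → [niosasvewuvsadoje].
/mosjupavizpuhjead/: the form ends in the consonant /d/, so [e] is inserted word-finally. → [mosjupavizpuhjeade].

wapjuwalohinisoke, iloduwibegasupude, niosasvewuvsadoje, mosjupavizpuhjeade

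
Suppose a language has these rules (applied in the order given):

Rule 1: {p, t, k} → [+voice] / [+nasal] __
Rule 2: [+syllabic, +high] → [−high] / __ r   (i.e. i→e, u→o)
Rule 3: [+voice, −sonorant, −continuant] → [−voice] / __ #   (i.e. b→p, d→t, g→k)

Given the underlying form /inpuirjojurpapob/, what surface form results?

Rule 1 (post-nasal voicing): /p/ is a voiceless stop immediately after the nasal /n/, so it voices to [b]. /inpuirjojurpapob/ → inbuirjojurpapob.
Rule 2 (pre-rhotic lowering): /i/ is a high vowel immediately before /r/, so it lowers to [e]. /u/ is a high vowel immediately before /r/, so it lowers to [o]. /inbuirjojurpapob/ → inbuerjojorpapob.
Rule 3 (final devoicing): /b/ is a voiced stop in word-final position, so it devoices to [p]. /inbuerjojorpapob/ → inbuerjojorpapop.

inbuerjojorpapop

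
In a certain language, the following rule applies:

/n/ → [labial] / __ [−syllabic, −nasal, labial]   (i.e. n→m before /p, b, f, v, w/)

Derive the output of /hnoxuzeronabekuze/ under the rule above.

No segment of /hnoxuzeronabekuze/ meets the structural description of the rule, so the form surfaces unchanged.

hnoxuzeronabekuze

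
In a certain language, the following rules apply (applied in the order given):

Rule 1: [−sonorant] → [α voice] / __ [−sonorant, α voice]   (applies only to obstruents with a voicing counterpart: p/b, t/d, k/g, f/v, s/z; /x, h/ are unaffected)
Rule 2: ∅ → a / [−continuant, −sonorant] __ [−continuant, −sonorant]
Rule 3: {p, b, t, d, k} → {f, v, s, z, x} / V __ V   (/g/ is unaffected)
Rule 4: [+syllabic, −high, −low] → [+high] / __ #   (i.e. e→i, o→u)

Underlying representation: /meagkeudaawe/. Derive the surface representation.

meaxaxeuzaawi

Rule 1 (regressive voicing assimilation): /g/ precedes the voiceless obstruent /k/, so it devoices to [k] by assimilation. /meagkeudaawe/ → meakkeudaawe.
Rule 2 (stop-cluster a-epenthesis): /k/ and /k/ form a stop–stop cluster, so [a] is inserted between them. /meakkeudaawe/ → meakakeudaawe.
Rule 3 (intervocalic spirantization): /k/ is a stop between vowels /a/ and /a/, so it spirantizes to the fricative [x]. /k/ is a stop between vowels /a/ and /e/, so it spirantizes to the fricative [x]. /d/ is a stop between vowels /u/ and /a/, so it spirantizes to the fricative [z]. /meakakeudaawe/ → meaxaxeuzaawe.
Rule 4 (final vowel raising): /e/ is a mid vowel in word-final position, so it raises to [i]. /meaxaxeuzaawe/ → meaxaxeuzaawi.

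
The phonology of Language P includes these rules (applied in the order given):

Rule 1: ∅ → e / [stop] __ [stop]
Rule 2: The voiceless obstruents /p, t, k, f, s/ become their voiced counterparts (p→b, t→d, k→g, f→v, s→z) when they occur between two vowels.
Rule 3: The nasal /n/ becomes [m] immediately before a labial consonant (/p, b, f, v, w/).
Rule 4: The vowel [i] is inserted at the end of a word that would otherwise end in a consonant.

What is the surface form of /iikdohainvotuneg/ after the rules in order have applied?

iigedohaimvodunegi

Rule 1 (stop-cluster e-epenthesis): /k/ and /d/ form a stop–stop cluster, so [e] is inserted between them. /iikdohainvotuneg/ → iikedohainvotuneg.
Rule 2 (intervocalic voicing): /k/ is a voiceless obstruent between vowels /i/ and /e/, so it voices to [g]. /t/ is a voiceless obstruent between vowels /o/ and /u/, so it voices to [d]. /iikedohainvotuneg/ → iigedohainvoduneg.
Rule 3 (nasal place assimilation): /n/ precedes the labial consonant /v/, so it assimilates in place to [m]. /iigedohainvoduneg/ → iigedohaimvoduneg.
Rule 4 (final i-epenthesis): the form ends in the consonant /g/, so [i] is inserted word-finally. /iigedohaimvoduneg/ → iigedohaimvodunegi.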